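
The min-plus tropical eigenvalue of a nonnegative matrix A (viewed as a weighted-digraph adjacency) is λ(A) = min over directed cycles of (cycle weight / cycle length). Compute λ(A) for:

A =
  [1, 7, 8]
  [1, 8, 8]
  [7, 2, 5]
λ(A) = 1

Enumerate directed cycles and compute their means (weight / length). Sample:
  cycle 0 → 0: weight = 1, length = 1, mean = 1/1 ≈ 1.000
  cycle 1 → 1: weight = 8, length = 1, mean = 8/1 ≈ 8.000
  cycle 2 → 2: weight = 5, length = 1, mean = 5/1 ≈ 5.000
  cycle 0 → 1 → 0: weight = 8, length = 2, mean = 8/2 ≈ 4.000
  cycle 0 → 2 → 0: weight = 15, length = 2, mean = 15/2 ≈ 7.500
  cycle 1 → 0 → 1: weight = 8, length = 2, mean = 8/2 ≈ 4.000
Minimum mean = 1.000, attained e.g. along the cycle 0 → 0 with weight 1 and length 1. So λ(A) = 1/1 = 1.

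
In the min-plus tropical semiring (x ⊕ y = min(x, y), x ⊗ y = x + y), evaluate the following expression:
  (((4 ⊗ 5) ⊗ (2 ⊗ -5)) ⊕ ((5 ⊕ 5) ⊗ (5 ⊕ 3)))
(((4 ⊗ 5) ⊗ (2 ⊗ -5)) ⊕ ((5 ⊕ 5) ⊗ (5 ⊕ 3))) = 6

Expand innermost to outermost. Recall ⊕ takes the minimum of its arguments and ⊗ takes their sum. Working out the expression (((4 ⊗ 5) ⊗ (2 ⊗ -5)) ⊕ ((5 ⊕ 5) ⊗ (5 ⊕ 3))) gives 6.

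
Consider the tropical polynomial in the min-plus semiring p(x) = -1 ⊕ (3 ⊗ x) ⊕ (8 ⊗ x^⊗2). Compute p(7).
p(7) = -1

A tropical monomial a ⊗ x^⊗i evaluates to a + i · x. Evaluating each term at x = 7:
  Term 0 contributes -1 + 0 · 7 = -1
  Term 1 contributes 3 + 1 · 7 = 10
  Term 2 contributes 8 + 2 · 7 = 22
p(7) = ⊕ of these = min[-1, 10, 22] = -1.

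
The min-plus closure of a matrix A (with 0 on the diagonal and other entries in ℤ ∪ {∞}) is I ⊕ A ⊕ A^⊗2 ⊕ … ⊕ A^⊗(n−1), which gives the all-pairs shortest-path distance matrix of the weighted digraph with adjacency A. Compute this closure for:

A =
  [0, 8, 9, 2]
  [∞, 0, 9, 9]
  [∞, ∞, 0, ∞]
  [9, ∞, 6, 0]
Closure =
  [0, 8, 8, 2]
  [18, 0, 9, 9]
  [∞, ∞, 0, ∞]
  [9, 17, 6, 0]

This is the Floyd-Warshall all-pairs shortest-path computation. For each intermediate vertex k = 0, 1, …, 3, update dist[i][j] ← min(dist[i][j], dist[i][k] + dist[k][j]). The final matrix gives, for each (i, j), the minimum total weight of any directed path from i to j (possibly empty when i = j).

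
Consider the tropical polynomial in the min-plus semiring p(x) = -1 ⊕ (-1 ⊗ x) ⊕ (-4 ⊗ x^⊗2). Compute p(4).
p(4) = -1

A tropical monomial a ⊗ x^⊗i evaluates to a + i · x. Evaluating each term at x = 4:
  Term 0 contributes -1 + 0 · 4 = -1
  Term 1 contributes -1 + 1 · 4 = 3
  Term 2 contributes -4 + 2 · 4 = 4
p(4) = ⊕ of these = min[-1, 3, 4] = -1.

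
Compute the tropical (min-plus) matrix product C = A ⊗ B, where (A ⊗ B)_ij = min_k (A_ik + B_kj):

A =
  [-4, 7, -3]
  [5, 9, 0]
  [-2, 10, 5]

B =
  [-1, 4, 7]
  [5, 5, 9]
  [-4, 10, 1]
A ⊗ B =
  [-7, 0, -2]
  [-4, 9, 1]
  [-3, 2, 5]

Apply the min-plus product entry-by-entry:
  C[0][0] = min over k of (A[0][0] + B[0][0] = -4 + -1 = -5, A[0][1] + B[1][0] = 7 + 5 = 12, A[0][2] + B[2][0] = -3 + -4 = -7) = -7 (attained at k = 2)
  C[0][1] = min over k of (A[0][0] + B[0][1] = -4 + 4 = 0, A[0][1] + B[1][1] = 7 + 5 = 12, A[0][2] + B[2][1] = -3 + 10 = 7) = 0 (attained at k = 0)
  C[0][2] = min over k of (A[0][0] + B[0][2] = -4 + 7 = 3, A[0][1] + B[1][2] = 7 + 9 = 16, A[0][2] + B[2][2] = -3 + 1 = -2) = -2 (attained at k = 2)
  C[1][0] = min over k of (A[1][0] + B[0][0] = 5 + -1 = 4, A[1][1] + B[1][0] = 9 + 5 = 14, A[1][2] + B[2][0] = 0 + -4 = -4) = -4 (attained at k = 2)
  C[1][1] = min over k of (A[1][0] + B[0][1] = 5 + 4 = 9, A[1][1] + B[1][1] = 9 + 5 = 14, A[1][2] + B[2][1] = 0 + 10 = 10) = 9 (attained at k = 0)
  C[1][2] = min over k of (A[1][0] + B[0][2] = 5 + 7 = 12, A[1][1] + B[1][2] = 9 + 9 = 18, A[1][2] + B[2][2] = 0 + 1 = 1) = 1 (attained at k = 2)
  C[2][0] = min over k of (A[2][0] + B[0][0] = -2 + -1 = -3, A[2][1] + B[1][0] = 10 + 5 = 15, A[2][2] + B[2][0] = 5 + -4 = 1) = -3 (attained at k = 0)
  C[2][1] = min over k of (A[2][0] + B[0][1] = -2 + 4 = 2, A[2][1] + B[1][1] = 10 + 5 = 15, A[2][2] + B[2][1] = 5 + 10 = 15) = 2 (attained at k = 0)
  C[2][2] = min over k of (A[2][0] + B[0][2] = -2 + 7 = 5, A[2][1] + B[1][2] = 10 + 9 = 19, A[2][2] + B[2][2] = 5 + 1 = 6) = 5 (attained at k = 0)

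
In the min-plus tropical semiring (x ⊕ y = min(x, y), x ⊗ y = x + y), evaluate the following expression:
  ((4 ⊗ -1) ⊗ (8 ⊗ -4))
((4 ⊗ -1) ⊗ (8 ⊗ -4)) = 7

Expand innermost to outermost. Recall ⊕ takes the minimum of its arguments and ⊗ takes their sum. Working out the expression ((4 ⊗ -1) ⊗ (8 ⊗ -4)) gives 7.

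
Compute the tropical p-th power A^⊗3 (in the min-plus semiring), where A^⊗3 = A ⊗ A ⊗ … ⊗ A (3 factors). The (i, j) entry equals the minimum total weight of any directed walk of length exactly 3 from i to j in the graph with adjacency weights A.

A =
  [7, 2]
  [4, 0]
A^⊗3 =
  [6, 2]
  [4, 0]

Each entry (A^⊗3)_ij equals the minimum over all length-3 walks i = v_0 → v_1 → … → v_3 = j of Σ_t A[v_t][v_{t+1}]. For example, for (i, j) = (0, 1) we minimise over 4 possible intermediate vertex sequences; the minimum is 2, attained along the walk 0 → 1 → 1 → 1.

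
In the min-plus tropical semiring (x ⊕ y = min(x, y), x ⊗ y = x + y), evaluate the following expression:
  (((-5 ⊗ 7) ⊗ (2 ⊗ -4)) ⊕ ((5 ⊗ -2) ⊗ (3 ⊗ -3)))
(((-5 ⊗ 7) ⊗ (2 ⊗ -4)) ⊕ ((5 ⊗ -2) ⊗ (3 ⊗ -3))) = 0

Expand innermost to outermost. Recall ⊕ takes the minimum of its arguments and ⊗ takes their sum. Working out the expression (((-5 ⊗ 7) ⊗ (2 ⊗ -4)) ⊕ ((5 ⊗ -2) ⊗ (3 ⊗ -3))) gives 0.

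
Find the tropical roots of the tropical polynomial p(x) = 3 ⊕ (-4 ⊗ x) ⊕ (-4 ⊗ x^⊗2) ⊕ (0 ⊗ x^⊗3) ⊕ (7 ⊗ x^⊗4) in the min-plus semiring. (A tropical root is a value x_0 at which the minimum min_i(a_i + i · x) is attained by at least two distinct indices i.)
Roots: {-7, -4, 0, 7}

Each tropical root is a break point of the lower envelope of the lines y = a_i + i · x (there are 5 lines, with slopes 0, 1, ..., 4). Only the lines that attain the minimum somewhere contribute to roots; other lines are dominated. Here the surviving (envelope) indices are i = 4, i = 3, i = 2, i = 1, i = 0.
Intersections between consecutive envelope lines give the roots: for adjacent envelope indices i < j the intersection is x = (a_i − a_j) / (j − i). Reading off the sorted break points: {-7, -4, 0, 7}.
Verification: at each break x_0, at least two indices attain the minimum of min_i(a_i + i · x_0).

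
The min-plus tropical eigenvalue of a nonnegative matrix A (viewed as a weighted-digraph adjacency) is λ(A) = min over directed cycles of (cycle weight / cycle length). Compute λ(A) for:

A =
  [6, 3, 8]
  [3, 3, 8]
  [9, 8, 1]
λ(A) = 1

Enumerate directed cycles and compute their means (weight / length). Sample:
  cycle 0 → 0: weight = 6, length = 1, mean = 6/1 ≈ 6.000
  cycle 1 → 1: weight = 3, length = 1, mean = 3/1 ≈ 3.000
  cycle 2 → 2: weight = 1, length = 1, mean = 1/1 ≈ 1.000
  cycle 0 → 1 → 0: weight = 6, length = 2, mean = 6/2 ≈ 3.000
  cycle 0 → 2 → 0: weight = 17, length = 2, mean = 17/2 ≈ 8.500
  cycle 1 → 0 → 1: weight = 6, length = 2, mean = 6/2 ≈ 3.000
Minimum mean = 1.000, attained e.g. along the cycle 2 → 2 with weight 1 and length 1. So λ(A) = 1/1 = 1.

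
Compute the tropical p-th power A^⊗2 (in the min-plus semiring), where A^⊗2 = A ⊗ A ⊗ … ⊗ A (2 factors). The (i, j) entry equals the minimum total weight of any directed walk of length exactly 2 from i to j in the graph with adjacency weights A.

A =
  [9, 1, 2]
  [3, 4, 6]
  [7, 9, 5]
A^⊗2 =
  [4, 5, 7]
  [7, 4, 5]
  [12, 8, 9]

Each entry (A^⊗2)_ij equals the minimum over all length-2 walks i = v_0 → v_1 → … → v_2 = j of Σ_t A[v_t][v_{t+1}]. For example, for (i, j) = (0, 2) we minimise over 3 possible intermediate vertex sequences; the minimum is 7, attained along the walk 0 → 1 → 2.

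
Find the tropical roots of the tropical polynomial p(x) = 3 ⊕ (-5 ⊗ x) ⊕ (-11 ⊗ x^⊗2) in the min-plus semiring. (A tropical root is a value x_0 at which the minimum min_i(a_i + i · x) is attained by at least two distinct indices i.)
Roots: {6, 8}

Each tropical root is a break point of the lower envelope of the lines y = a_i + i · x (there are 3 lines, with slopes 0, 1, ..., 2). Only the lines that attain the minimum somewhere contribute to roots; other lines are dominated. Here the surviving (envelope) indices are i = 2, i = 1, i = 0.
Intersections between consecutive envelope lines give the roots: for adjacent envelope indices i < j the intersection is x = (a_i − a_j) / (j − i). Reading off the sorted break points: {6, 8}.
Verification: at each break x_0, at least two indices attain the minimum of min_i(a_i + i · x_0).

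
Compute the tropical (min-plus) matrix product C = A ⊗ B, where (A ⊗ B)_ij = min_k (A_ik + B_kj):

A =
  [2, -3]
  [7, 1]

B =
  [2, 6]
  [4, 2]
A ⊗ B =
  [1, -1]
  [5, 3]

Apply the min-plus product entry-by-entry:
  C[0][0] = min over k of (A[0][0] + B[0][0] = 2 + 2 = 4, A[0][1] + B[1][0] = -3 + 4 = 1) = 1 (attained at k = 1)
  C[0][1] = min over k of (A[0][0] + B[0][1] = 2 + 6 = 8, A[0][1] + B[1][1] = -3 + 2 = -1) = -1 (attained at k = 1)
  C[1][0] = min over k of (A[1][0] + B[0][0] = 7 + 2 = 9, A[1][1] + B[1][0] = 1 + 4 = 5) = 5 (attained at k = 1)
  C[1][1] = min over k of (A[1][0] + B[0][1] = 7 + 6 = 13, A[1][1] + B[1][1] = 1 + 2 = 3) = 3 (attained at k = 1)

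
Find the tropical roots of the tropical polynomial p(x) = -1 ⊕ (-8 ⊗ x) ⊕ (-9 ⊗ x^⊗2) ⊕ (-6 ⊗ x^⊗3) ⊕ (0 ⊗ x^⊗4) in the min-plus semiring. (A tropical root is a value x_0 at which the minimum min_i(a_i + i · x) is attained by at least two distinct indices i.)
Roots: {-6, -3, 1, 7}

Each tropical root is a break point of the lower envelope of the lines y = a_i + i · x (there are 5 lines, with slopes 0, 1, ..., 4). Only the lines that attain the minimum somewhere contribute to roots; other lines are dominated. Here the surviving (envelope) indices are i = 4, i = 3, i = 2, i = 1, i = 0.
Intersections between consecutive envelope lines give the roots: for adjacent envelope indices i < j the intersection is x = (a_i − a_j) / (j − i). Reading off the sorted break points: {-6, -3, 1, 7}.
Verification: at each break x_0, at least two indices attain the minimum of min_i(a_i + i · x_0).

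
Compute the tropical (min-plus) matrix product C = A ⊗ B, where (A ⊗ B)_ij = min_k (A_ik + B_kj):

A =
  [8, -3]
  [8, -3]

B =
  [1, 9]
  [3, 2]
A ⊗ B =
  [0, -1]
  [0, -1]

Apply the min-plus product entry-by-entry:
  C[0][0] = min over k of (A[0][0] + B[0][0] = 8 + 1 = 9, A[0][1] + B[1][0] = -3 + 3 = 0) = 0 (attained at k = 1)
  C[0][1] = min over k of (A[0][0] + B[0][1] = 8 + 9 = 17, A[0][1] + B[1][1] = -3 + 2 = -1) = -1 (attained at k = 1)
  C[1][0] = min over k of (A[1][0] + B[0][0] = 8 + 1 = 9, A[1][1] + B[1][0] = -3 + 3 = 0) = 0 (attained at k = 1)
  C[1][1] = min over k of (A[1][0] + B[0][1] = 8 + 9 = 17, A[1][1] + B[1][1] = -3 + 2 = -1) = -1 (attained at k = 1)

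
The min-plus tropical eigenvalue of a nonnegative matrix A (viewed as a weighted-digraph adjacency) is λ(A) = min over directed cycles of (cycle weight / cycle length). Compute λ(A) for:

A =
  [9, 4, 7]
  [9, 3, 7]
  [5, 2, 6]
λ(A) = 3

Enumerate directed cycles and compute their means (weight / length). Sample:
  cycle 0 → 0: weight = 9, length = 1, mean = 9/1 ≈ 9.000
  cycle 1 → 1: weight = 3, length = 1, mean = 3/1 ≈ 3.000
  cycle 2 → 2: weight = 6, length = 1, mean = 6/1 ≈ 6.000
  cycle 0 → 1 → 0: weight = 13, length = 2, mean = 13/2 ≈ 6.500
  cycle 0 → 2 → 0: weight = 12, length = 2, mean = 12/2 ≈ 6.000
  cycle 1 → 0 → 1: weight = 13, length = 2, mean = 13/2 ≈ 6.500
Minimum mean = 3.000, attained e.g. along the cycle 1 → 1 with weight 3 and length 1. So λ(A) = 3/1 = 3.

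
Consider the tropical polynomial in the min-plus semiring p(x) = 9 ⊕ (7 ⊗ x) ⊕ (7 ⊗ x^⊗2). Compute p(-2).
p(-2) = 3

A tropical monomial a ⊗ x^⊗i evaluates to a + i · x. Evaluating each term at x = -2:
  Term 0 contributes 9 + 0 · -2 = 9
  Term 1 contributes 7 + 1 · -2 = 5
  Term 2 contributes 7 + 2 · -2 = 3
p(-2) = ⊕ of these = min[9, 5, 3] = 3.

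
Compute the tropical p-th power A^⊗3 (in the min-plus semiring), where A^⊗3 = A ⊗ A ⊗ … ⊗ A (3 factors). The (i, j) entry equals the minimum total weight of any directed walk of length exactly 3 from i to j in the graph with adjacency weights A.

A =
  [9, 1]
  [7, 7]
A^⊗3 =
  [15, 9]
  [15, 15]

Each entry (A^⊗3)_ij equals the minimum over all length-3 walks i = v_0 → v_1 → … → v_3 = j of Σ_t A[v_t][v_{t+1}]. For example, for (i, j) = (0, 1) we minimise over 4 possible intermediate vertex sequences; the minimum is 9, attained along the walk 0 → 1 → 0 → 1.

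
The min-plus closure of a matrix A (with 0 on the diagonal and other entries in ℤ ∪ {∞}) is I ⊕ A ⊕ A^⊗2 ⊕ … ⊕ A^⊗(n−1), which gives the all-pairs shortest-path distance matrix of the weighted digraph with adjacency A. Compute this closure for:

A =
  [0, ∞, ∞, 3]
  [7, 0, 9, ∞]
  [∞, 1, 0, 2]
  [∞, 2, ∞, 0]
Closure =
  [0, 5, 14, 3]
  [7, 0, 9, 10]
  [8, 1, 0, 2]
  [9, 2, 11, 0]

This is the Floyd-Warshall all-pairs shortest-path computation. For each intermediate vertex k = 0, 1, …, 3, update dist[i][j] ← min(dist[i][j], dist[i][k] + dist[k][j]). The final matrix gives, for each (i, j), the minimum total weight of any directed path from i to j (possibly empty when i = j).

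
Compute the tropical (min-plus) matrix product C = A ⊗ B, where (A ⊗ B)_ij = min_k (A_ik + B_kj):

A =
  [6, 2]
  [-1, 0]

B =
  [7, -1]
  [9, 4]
A ⊗ B =
  [11, 5]
  [6, -2]

Apply the min-plus product entry-by-entry:
  C[0][0] = min over k of (A[0][0] + B[0][0] = 6 + 7 = 13, A[0][1] + B[1][0] = 2 + 9 = 11) = 11 (attained at k = 1)
  C[0][1] = min over k of (A[0][0] + B[0][1] = 6 + -1 = 5, A[0][1] + B[1][1] = 2 + 4 = 6) = 5 (attained at k = 0)
  C[1][0] = min over k of (A[1][0] + B[0][0] = -1 + 7 = 6, A[1][1] + B[1][0] = 0 + 9 = 9) = 6 (attained at k = 0)
  C[1][1] = min over k of (A[1][0] + B[0][1] = -1 + -1 = -2, A[1][1] + B[1][1] = 0 + 4 = 4) = -2 (attained at k = 0)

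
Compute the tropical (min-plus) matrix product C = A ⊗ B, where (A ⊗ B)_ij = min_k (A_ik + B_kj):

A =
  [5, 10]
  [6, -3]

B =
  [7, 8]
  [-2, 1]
A ⊗ B =
  [8, 11]
  [-5, -2]

Apply the min-plus product entry-by-entry:
  C[0][0] = min over k of (A[0][0] + B[0][0] = 5 + 7 = 12, A[0][1] + B[1][0] = 10 + -2 = 8) = 8 (attained at k = 1)
  C[0][1] = min over k of (A[0][0] + B[0][1] = 5 + 8 = 13, A[0][1] + B[1][1] = 10 + 1 = 11) = 11 (attained at k = 1)
  C[1][0] = min over k of (A[1][0] + B[0][0] = 6 + 7 = 13, A[1][1] + B[1][0] = -3 + -2 = -5) = -5 (attained at k = 1)
  C[1][1] = min over k of (A[1][0] + B[0][1] = 6 + 8 = 14, A[1][1] + B[1][1] = -3 + 1 = -2) = -2 (attained at k = 1)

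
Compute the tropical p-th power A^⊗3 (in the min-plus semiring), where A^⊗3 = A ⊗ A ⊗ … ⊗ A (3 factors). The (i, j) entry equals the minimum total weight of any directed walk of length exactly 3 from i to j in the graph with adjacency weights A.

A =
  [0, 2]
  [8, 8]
A^⊗3 =
  [0, 2]
  [8, 10]

Each entry (A^⊗3)_ij equals the minimum over all length-3 walks i = v_0 → v_1 → … → v_3 = j of Σ_t A[v_t][v_{t+1}]. For example, for (i, j) = (0, 1) we minimise over 4 possible intermediate vertex sequences; the minimum is 2, attained along the walk 0 → 0 → 0 → 1.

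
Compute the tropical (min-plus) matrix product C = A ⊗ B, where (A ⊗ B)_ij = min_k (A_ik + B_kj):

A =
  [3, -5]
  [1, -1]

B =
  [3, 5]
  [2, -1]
A ⊗ B =
  [-3, -6]
  [1, -2]

Apply the min-plus product entry-by-entry:
  C[0][0] = min over k of (A[0][0] + B[0][0] = 3 + 3 = 6, A[0][1] + B[1][0] = -5 + 2 = -3) = -3 (attained at k = 1)
  C[0][1] = min over k of (A[0][0] + B[0][1] = 3 + 5 = 8, A[0][1] + B[1][1] = -5 + -1 = -6) = -6 (attained at k = 1)
  C[1][0] = min over k of (A[1][0] + B[0][0] = 1 + 3 = 4, A[1][1] + B[1][0] = -1 + 2 = 1) = 1 (attained at k = 1)
  C[1][1] = min over k of (A[1][0] + B[0][1] = 1 + 5 = 6, A[1][1] + B[1][1] = -1 + -1 = -2) = -2 (attained at k = 1)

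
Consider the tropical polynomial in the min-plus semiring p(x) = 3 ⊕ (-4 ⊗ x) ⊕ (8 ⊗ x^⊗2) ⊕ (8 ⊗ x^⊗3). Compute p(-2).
p(-2) = -6

A tropical monomial a ⊗ x^⊗i evaluates to a + i · x. Evaluating each term at x = -2:
  Term 0 contributes 3 + 0 · -2 = 3
  Term 1 contributes -4 + 1 · -2 = -6
  Term 2 contributes 8 + 2 · -2 = 4
  Term 3 contributes 8 + 3 · -2 = 2
p(-2) = ⊕ of these = min[3, -6, 4, 2] = -6.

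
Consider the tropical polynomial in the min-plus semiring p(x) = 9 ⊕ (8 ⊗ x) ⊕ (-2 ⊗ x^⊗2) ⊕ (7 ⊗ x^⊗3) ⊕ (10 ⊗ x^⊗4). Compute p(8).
p(8) = 9

A tropical monomial a ⊗ x^⊗i evaluates to a + i · x. Evaluating each term at x = 8:
  Term 0 contributes 9 + 0 · 8 = 9
  Term 1 contributes 8 + 1 · 8 = 16
  Term 2 contributes -2 + 2 · 8 = 14
  Term 3 contributes 7 + 3 · 8 = 31
  Term 4 contributes 10 + 4 · 8 = 42
p(8) = ⊕ of these = min[9, 16, 14, 31, 42] = 9.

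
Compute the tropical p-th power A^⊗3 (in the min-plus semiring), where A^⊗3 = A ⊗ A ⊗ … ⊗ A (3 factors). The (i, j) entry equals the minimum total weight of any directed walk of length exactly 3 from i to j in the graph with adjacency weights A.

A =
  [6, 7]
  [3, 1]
A^⊗3 =
  [11, 9]
  [5, 3]

Each entry (A^⊗3)_ij equals the minimum over all length-3 walks i = v_0 → v_1 → … → v_3 = j of Σ_t A[v_t][v_{t+1}]. For example, for (i, j) = (0, 1) we minimise over 4 possible intermediate vertex sequences; the minimum is 9, attained along the walk 0 → 1 → 1 → 1.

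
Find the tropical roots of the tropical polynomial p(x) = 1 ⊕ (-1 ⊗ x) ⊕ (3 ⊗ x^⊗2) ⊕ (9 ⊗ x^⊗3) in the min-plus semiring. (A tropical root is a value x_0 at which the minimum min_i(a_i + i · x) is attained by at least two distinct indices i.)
Roots: {-6, -4, 2}

Each tropical root is a break point of the lower envelope of the lines y = a_i + i · x (there are 4 lines, with slopes 0, 1, ..., 3). Only the lines that attain the minimum somewhere contribute to roots; other lines are dominated. Here the surviving (envelope) indices are i = 3, i = 2, i = 1, i = 0.
Intersections between consecutive envelope lines give the roots: for adjacent envelope indices i < j the intersection is x = (a_i − a_j) / (j − i). Reading off the sorted break points: {-6, -4, 2}.
Verification: at each break x_0, at least two indices attain the minimum of min_i(a_i + i · x_0).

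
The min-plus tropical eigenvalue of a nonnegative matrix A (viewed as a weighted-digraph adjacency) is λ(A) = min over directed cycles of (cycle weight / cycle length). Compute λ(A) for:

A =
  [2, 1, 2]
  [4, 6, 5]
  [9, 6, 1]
λ(A) = 1

Enumerate directed cycles and compute their means (weight / length). Sample:
  cycle 0 → 0: weight = 2, length = 1, mean = 2/1 ≈ 2.000
  cycle 1 → 1: weight = 6, length = 1, mean = 6/1 ≈ 6.000
  cycle 2 → 2: weight = 1, length = 1, mean = 1/1 ≈ 1.000
  cycle 0 → 1 → 0: weight = 5, length = 2, mean = 5/2 ≈ 2.500
  cycle 0 → 2 → 0: weight = 11, length = 2, mean = 11/2 ≈ 5.500
  cycle 1 → 0 → 1: weight = 5, length = 2, mean = 5/2 ≈ 2.500
Minimum mean = 1.000, attained e.g. along the cycle 2 → 2 with weight 1 and length 1. So λ(A) = 1/1 = 1.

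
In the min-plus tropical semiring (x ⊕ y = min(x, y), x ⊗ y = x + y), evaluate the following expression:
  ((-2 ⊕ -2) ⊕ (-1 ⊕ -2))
((-2 ⊕ -2) ⊕ (-1 ⊕ -2)) = -2

Expand innermost to outermost. Recall ⊕ takes the minimum of its arguments and ⊗ takes their sum. Working out the expression ((-2 ⊕ -2) ⊕ (-1 ⊕ -2)) gives -2.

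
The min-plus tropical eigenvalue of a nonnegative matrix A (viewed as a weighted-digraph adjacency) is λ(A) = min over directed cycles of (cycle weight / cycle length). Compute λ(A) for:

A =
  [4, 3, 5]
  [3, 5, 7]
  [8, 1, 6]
λ(A) = 3

Enumerate directed cycles and compute their means (weight / length). Sample:
  cycle 0 → 0: weight = 4, length = 1, mean = 4/1 ≈ 4.000
  cycle 1 → 1: weight = 5, length = 1, mean = 5/1 ≈ 5.000
  cycle 2 → 2: weight = 6, length = 1, mean = 6/1 ≈ 6.000
  cycle 0 → 1 → 0: weight = 6, length = 2, mean = 6/2 ≈ 3.000
  cycle 0 → 2 → 0: weight = 13, length = 2, mean = 13/2 ≈ 6.500
  cycle 1 → 0 → 1: weight = 6, length = 2, mean = 6/2 ≈ 3.000
Minimum mean = 3.000, attained e.g. along the cycle 0 → 1 → 0 with weight 6 and length 2. So λ(A) = 6/2 = 3.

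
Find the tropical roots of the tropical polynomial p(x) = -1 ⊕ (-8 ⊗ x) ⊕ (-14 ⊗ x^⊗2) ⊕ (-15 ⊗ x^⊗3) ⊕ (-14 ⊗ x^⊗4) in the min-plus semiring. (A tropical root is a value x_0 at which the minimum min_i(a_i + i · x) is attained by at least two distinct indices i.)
Roots: {-1, 1, 6, 7}

Each tropical root is a break point of the lower envelope of the lines y = a_i + i · x (there are 5 lines, with slopes 0, 1, ..., 4). Only the lines that attain the minimum somewhere contribute to roots; other lines are dominated. Here the surviving (envelope) indices are i = 4, i = 3, i = 2, i = 1, i = 0.
Intersections between consecutive envelope lines give the roots: for adjacent envelope indices i < j the intersection is x = (a_i − a_j) / (j − i). Reading off the sorted break points: {-1, 1, 6, 7}.
Verification: at each break x_0, at least two indices attain the minimum of min_i(a_i + i · x_0).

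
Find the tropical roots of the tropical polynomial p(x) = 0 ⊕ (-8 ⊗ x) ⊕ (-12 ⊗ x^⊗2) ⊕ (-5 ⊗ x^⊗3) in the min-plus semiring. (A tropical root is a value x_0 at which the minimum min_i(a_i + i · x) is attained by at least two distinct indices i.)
Roots: {-7, 4, 8}

Each tropical root is a break point of the lower envelope of the lines y = a_i + i · x (there are 4 lines, with slopes 0, 1, ..., 3). Only the lines that attain the minimum somewhere contribute to roots; other lines are dominated. Here the surviving (envelope) indices are i = 3, i = 2, i = 1, i = 0.
Intersections between consecutive envelope lines give the roots: for adjacent envelope indices i < j the intersection is x = (a_i − a_j) / (j − i). Reading off the sorted break points: {-7, 4, 8}.
Verification: at each break x_0, at least two indices attain the minimum of min_i(a_i + i · x_0).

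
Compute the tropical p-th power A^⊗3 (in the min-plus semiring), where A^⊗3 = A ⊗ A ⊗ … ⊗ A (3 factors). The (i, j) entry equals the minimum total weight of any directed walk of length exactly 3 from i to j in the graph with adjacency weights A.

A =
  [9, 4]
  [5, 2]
A^⊗3 =
  [11, 8]
  [9, 6]

Each entry (A^⊗3)_ij equals the minimum over all length-3 walks i = v_0 → v_1 → … → v_3 = j of Σ_t A[v_t][v_{t+1}]. For example, for (i, j) = (0, 1) we minimise over 4 possible intermediate vertex sequences; the minimum is 8, attained along the walk 0 → 1 → 1 → 1.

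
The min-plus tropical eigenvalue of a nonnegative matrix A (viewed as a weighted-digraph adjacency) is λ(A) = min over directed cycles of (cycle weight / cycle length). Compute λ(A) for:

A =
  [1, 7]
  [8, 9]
λ(A) = 1

Enumerate directed cycles and compute their means (weight / length). Sample:
  cycle 0 → 0: weight = 1, length = 1, mean = 1/1 ≈ 1.000
  cycle 1 → 1: weight = 9, length = 1, mean = 9/1 ≈ 9.000
  cycle 0 → 1 → 0: weight = 15, length = 2, mean = 15/2 ≈ 7.500
  cycle 1 → 0 → 1: weight = 15, length = 2, mean = 15/2 ≈ 7.500
Minimum mean = 1.000, attained e.g. along the cycle 0 → 0 with weight 1 and length 1. So λ(A) = 1/1 = 1.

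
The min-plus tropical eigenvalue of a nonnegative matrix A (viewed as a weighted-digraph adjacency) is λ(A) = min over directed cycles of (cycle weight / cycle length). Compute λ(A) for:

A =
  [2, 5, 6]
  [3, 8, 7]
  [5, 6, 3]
λ(A) = 2

Enumerate directed cycles and compute their means (weight / length). Sample:
  cycle 0 → 0: weight = 2, length = 1, mean = 2/1 ≈ 2.000
  cycle 1 → 1: weight = 8, length = 1, mean = 8/1 ≈ 8.000
  cycle 2 → 2: weight = 3, length = 1, mean = 3/1 ≈ 3.000
  cycle 0 → 1 → 0: weight = 8, length = 2, mean = 8/2 ≈ 4.000
  cycle 0 → 2 → 0: weight = 11, length = 2, mean = 11/2 ≈ 5.500
  cycle 1 → 0 → 1: weight = 8, length = 2, mean = 8/2 ≈ 4.000
Minimum mean = 2.000, attained e.g. along the cycle 0 → 0 with weight 2 and length 1. So λ(A) = 2/1 = 2.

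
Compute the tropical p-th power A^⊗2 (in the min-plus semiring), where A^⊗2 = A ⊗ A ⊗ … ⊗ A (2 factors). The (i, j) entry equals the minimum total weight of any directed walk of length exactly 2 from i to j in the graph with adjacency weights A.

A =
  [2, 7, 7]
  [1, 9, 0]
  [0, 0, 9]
A^⊗2 =
  [4, 7, 7]
  [0, 0, 8]
  [1, 7, 0]

Each entry (A^⊗2)_ij equals the minimum over all length-2 walks i = v_0 → v_1 → … → v_2 = j of Σ_t A[v_t][v_{t+1}]. For example, for (i, j) = (0, 2) we minimise over 3 possible intermediate vertex sequences; the minimum is 7, attained along the walk 0 → 1 → 2.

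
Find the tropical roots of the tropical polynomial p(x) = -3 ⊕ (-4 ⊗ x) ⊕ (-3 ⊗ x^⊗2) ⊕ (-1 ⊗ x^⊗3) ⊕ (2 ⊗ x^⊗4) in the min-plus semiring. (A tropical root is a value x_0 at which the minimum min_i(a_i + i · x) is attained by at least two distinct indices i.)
Roots: {-3, -2, -1, 1}

Each tropical root is a break point of the lower envelope of the lines y = a_i + i · x (there are 5 lines, with slopes 0, 1, ..., 4). Only the lines that attain the minimum somewhere contribute to roots; other lines are dominated. Here the surviving (envelope) indices are i = 4, i = 3, i = 2, i = 1, i = 0.
Intersections between consecutive envelope lines give the roots: for adjacent envelope indices i < j the intersection is x = (a_i − a_j) / (j − i). Reading off the sorted break points: {-3, -2, -1, 1}.
Verification: at each break x_0, at least two indices attain the minimum of min_i(a_i + i · x_0).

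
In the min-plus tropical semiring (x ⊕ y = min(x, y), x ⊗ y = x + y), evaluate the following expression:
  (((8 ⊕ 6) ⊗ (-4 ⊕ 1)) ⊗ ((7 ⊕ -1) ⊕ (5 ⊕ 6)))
(((8 ⊕ 6) ⊗ (-4 ⊕ 1)) ⊗ ((7 ⊕ -1) ⊕ (5 ⊕ 6))) = 1

Expand innermost to outermost. Recall ⊕ takes the minimum of its arguments and ⊗ takes their sum. Working out the expression (((8 ⊕ 6) ⊗ (-4 ⊕ 1)) ⊗ ((7 ⊕ -1) ⊕ (5 ⊕ 6))) gives 1.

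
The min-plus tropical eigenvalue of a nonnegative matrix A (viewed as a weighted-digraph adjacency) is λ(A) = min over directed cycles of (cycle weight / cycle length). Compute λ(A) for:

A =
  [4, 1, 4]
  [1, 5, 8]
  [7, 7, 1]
λ(A) = 1

Enumerate directed cycles and compute their means (weight / length). Sample:
  cycle 0 → 0: weight = 4, length = 1, mean = 4/1 ≈ 4.000
  cycle 1 → 1: weight = 5, length = 1, mean = 5/1 ≈ 5.000
  cycle 2 → 2: weight = 1, length = 1, mean = 1/1 ≈ 1.000
  cycle 0 → 1 → 0: weight = 2, length = 2, mean = 2/2 ≈ 1.000
  cycle 0 → 2 → 0: weight = 11, length = 2, mean = 11/2 ≈ 5.500
  cycle 1 → 0 → 1: weight = 2, length = 2, mean = 2/2 ≈ 1.000
Minimum mean = 1.000, attained e.g. along the cycle 2 → 2 with weight 1 and length 1. So λ(A) = 1/1 = 1.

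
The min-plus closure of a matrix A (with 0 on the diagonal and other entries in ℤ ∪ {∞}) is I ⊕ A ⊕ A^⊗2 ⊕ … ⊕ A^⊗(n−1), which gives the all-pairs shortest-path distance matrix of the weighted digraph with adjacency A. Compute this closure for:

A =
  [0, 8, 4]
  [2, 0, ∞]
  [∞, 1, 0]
Closure =
  [0, 5, 4]
  [2, 0, 6]
  [3, 1, 0]

This is the Floyd-Warshall all-pairs shortest-path computation. For each intermediate vertex k = 0, 1, …, 2, update dist[i][j] ← min(dist[i][j], dist[i][k] + dist[k][j]). The final matrix gives, for each (i, j), the minimum total weight of any directed path from i to j (possibly empty when i = j).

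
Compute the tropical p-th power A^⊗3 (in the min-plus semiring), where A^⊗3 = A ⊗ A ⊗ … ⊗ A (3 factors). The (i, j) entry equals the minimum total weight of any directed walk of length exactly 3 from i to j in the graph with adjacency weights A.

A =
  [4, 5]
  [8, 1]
A^⊗3 =
  [12, 7]
  [10, 3]

Each entry (A^⊗3)_ij equals the minimum over all length-3 walks i = v_0 → v_1 → … → v_3 = j of Σ_t A[v_t][v_{t+1}]. For example, for (i, j) = (0, 1) we minimise over 4 possible intermediate vertex sequences; the minimum is 7, attained along the walk 0 → 1 → 1 → 1.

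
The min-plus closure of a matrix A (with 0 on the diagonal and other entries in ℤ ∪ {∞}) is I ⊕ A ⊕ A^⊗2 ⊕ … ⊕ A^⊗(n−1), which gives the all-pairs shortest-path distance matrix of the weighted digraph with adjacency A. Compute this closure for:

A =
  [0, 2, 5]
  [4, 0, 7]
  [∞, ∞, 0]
Closure =
  [0, 2, 5]
  [4, 0, 7]
  [∞, ∞, 0]

This is the Floyd-Warshall all-pairs shortest-path computation. For each intermediate vertex k = 0, 1, …, 2, update dist[i][j] ← min(dist[i][j], dist[i][k] + dist[k][j]). The final matrix gives, for each (i, j), the minimum total weight of any directed path from i to j (possibly empty when i = j).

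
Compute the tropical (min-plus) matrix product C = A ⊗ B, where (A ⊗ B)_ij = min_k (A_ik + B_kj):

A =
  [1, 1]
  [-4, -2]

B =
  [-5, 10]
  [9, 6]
A ⊗ B =
  [-4, 7]
  [-9, 4]

Apply the min-plus product entry-by-entry:
  C[0][0] = min over k of (A[0][0] + B[0][0] = 1 + -5 = -4, A[0][1] + B[1][0] = 1 + 9 = 10) = -4 (attained at k = 0)
  C[0][1] = min over k of (A[0][0] + B[0][1] = 1 + 10 = 11, A[0][1] + B[1][1] = 1 + 6 = 7) = 7 (attained at k = 1)
  C[1][0] = min over k of (A[1][0] + B[0][0] = -4 + -5 = -9, A[1][1] + B[1][0] = -2 + 9 = 7) = -9 (attained at k = 0)
  C[1][1] = min over k of (A[1][0] + B[0][1] = -4 + 10 = 6, A[1][1] + B[1][1] = -2 + 6 = 4) = 4 (attained at k = 1)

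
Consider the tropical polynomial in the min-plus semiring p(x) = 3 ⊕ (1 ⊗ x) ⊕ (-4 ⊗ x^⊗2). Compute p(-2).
p(-2) = -8

A tropical monomial a ⊗ x^⊗i evaluates to a + i · x. Evaluating each term at x = -2:
  Term 0 contributes 3 + 0 · -2 = 3
  Term 1 contributes 1 + 1 · -2 = -1
  Term 2 contributes -4 + 2 · -2 = -8
p(-2) = ⊕ of these = min[3, -1, -8] = -8.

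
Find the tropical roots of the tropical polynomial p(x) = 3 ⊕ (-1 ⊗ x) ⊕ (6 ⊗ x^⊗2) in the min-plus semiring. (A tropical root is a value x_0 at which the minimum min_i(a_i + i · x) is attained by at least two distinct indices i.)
Roots: {-7, 4}

Each tropical root is a break point of the lower envelope of the lines y = a_i + i · x (there are 3 lines, with slopes 0, 1, ..., 2). Only the lines that attain the minimum somewhere contribute to roots; other lines are dominated. Here the surviving (envelope) indices are i = 2, i = 1, i = 0.
Intersections between consecutive envelope lines give the roots: for adjacent envelope indices i < j the intersection is x = (a_i − a_j) / (j − i). Reading off the sorted break points: {-7, 4}.
Verification: at each break x_0, at least two indices attain the minimum of min_i(a_i + i · x_0).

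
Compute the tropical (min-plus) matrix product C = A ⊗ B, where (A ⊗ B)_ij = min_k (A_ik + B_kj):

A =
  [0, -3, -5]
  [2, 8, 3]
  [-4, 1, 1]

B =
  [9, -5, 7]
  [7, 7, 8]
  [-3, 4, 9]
A ⊗ B =
  [-8, -5, 4]
  [0, -3, 9]
  [-2, -9, 3]

Apply the min-plus product entry-by-entry:
  C[0][0] = min over k of (A[0][0] + B[0][0] = 0 + 9 = 9, A[0][1] + B[1][0] = -3 + 7 = 4, A[0][2] + B[2][0] = -5 + -3 = -8) = -8 (attained at k = 2)
  C[0][1] = min over k of (A[0][0] + B[0][1] = 0 + -5 = -5, A[0][1] + B[1][1] = -3 + 7 = 4, A[0][2] + B[2][1] = -5 + 4 = -1) = -5 (attained at k = 0)
  C[0][2] = min over k of (A[0][0] + B[0][2] = 0 + 7 = 7, A[0][1] + B[1][2] = -3 + 8 = 5, A[0][2] + B[2][2] = -5 + 9 = 4) = 4 (attained at k = 2)
  C[1][0] = min over k of (A[1][0] + B[0][0] = 2 + 9 = 11, A[1][1] + B[1][0] = 8 + 7 = 15, A[1][2] + B[2][0] = 3 + -3 = 0) = 0 (attained at k = 2)
  C[1][1] = min over k of (A[1][0] + B[0][1] = 2 + -5 = -3, A[1][1] + B[1][1] = 8 + 7 = 15, A[1][2] + B[2][1] = 3 + 4 = 7) = -3 (attained at k = 0)
  C[1][2] = min over k of (A[1][0] + B[0][2] = 2 + 7 = 9, A[1][1] + B[1][2] = 8 + 8 = 16, A[1][2] + B[2][2] = 3 + 9 = 12) = 9 (attained at k = 0)
  C[2][0] = min over k of (A[2][0] + B[0][0] = -4 + 9 = 5, A[2][1] + B[1][0] = 1 + 7 = 8, A[2][2] + B[2][0] = 1 + -3 = -2) = -2 (attained at k = 2)
  C[2][1] = min over k of (A[2][0] + B[0][1] = -4 + -5 = -9, A[2][1] + B[1][1] = 1 + 7 = 8, A[2][2] + B[2][1] = 1 + 4 = 5) = -9 (attained at k = 0)
  C[2][2] = min over k of (A[2][0] + B[0][2] = -4 + 7 = 3, A[2][1] + B[1][2] = 1 + 8 = 9, A[2][2] + B[2][2] = 1 + 9 = 10) = 3 (attained at k = 0)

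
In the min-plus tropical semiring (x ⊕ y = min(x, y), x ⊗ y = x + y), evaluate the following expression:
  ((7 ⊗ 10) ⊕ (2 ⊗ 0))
((7 ⊗ 10) ⊕ (2 ⊗ 0)) = 2

Expand innermost to outermost. Recall ⊕ takes the minimum of its arguments and ⊗ takes their sum. Working out the expression ((7 ⊗ 10) ⊕ (2 ⊗ 0)) gives 2.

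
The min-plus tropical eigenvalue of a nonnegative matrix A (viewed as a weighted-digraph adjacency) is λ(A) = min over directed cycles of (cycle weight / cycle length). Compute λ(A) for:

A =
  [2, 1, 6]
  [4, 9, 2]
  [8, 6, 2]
λ(A) = 2

Enumerate directed cycles and compute their means (weight / length). Sample:
  cycle 0 → 0: weight = 2, length = 1, mean = 2/1 ≈ 2.000
  cycle 1 → 1: weight = 9, length = 1, mean = 9/1 ≈ 9.000
  cycle 2 → 2: weight = 2, length = 1, mean = 2/1 ≈ 2.000
  cycle 0 → 1 → 0: weight = 5, length = 2, mean = 5/2 ≈ 2.500
  cycle 0 → 2 → 0: weight = 14, length = 2, mean = 14/2 ≈ 7.000
  cycle 1 → 0 → 1: weight = 5, length = 2, mean = 5/2 ≈ 2.500
Minimum mean = 2.000, attained e.g. along the cycle 0 → 0 with weight 2 and length 1. So λ(A) = 2/1 = 2.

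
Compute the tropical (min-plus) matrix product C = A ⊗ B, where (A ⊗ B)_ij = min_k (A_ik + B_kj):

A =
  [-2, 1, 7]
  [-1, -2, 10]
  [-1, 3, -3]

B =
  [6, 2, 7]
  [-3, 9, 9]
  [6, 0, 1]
A ⊗ B =
  [-2, 0, 5]
  [-5, 1, 6]
  [0, -3, -2]

Apply the min-plus product entry-by-entry:
  C[0][0] = min over k of (A[0][0] + B[0][0] = -2 + 6 = 4, A[0][1] + B[1][0] = 1 + -3 = -2, A[0][2] + B[2][0] = 7 + 6 = 13) = -2 (attained at k = 1)
  C[0][1] = min over k of (A[0][0] + B[0][1] = -2 + 2 = 0, A[0][1] + B[1][1] = 1 + 9 = 10, A[0][2] + B[2][1] = 7 + 0 = 7) = 0 (attained at k = 0)
  C[0][2] = min over k of (A[0][0] + B[0][2] = -2 + 7 = 5, A[0][1] + B[1][2] = 1 + 9 = 10, A[0][2] + B[2][2] = 7 + 1 = 8) = 5 (attained at k = 0)
  C[1][0] = min over k of (A[1][0] + B[0][0] = -1 + 6 = 5, A[1][1] + B[1][0] = -2 + -3 = -5, A[1][2] + B[2][0] = 10 + 6 = 16) = -5 (attained at k = 1)
  C[1][1] = min over k of (A[1][0] + B[0][1] = -1 + 2 = 1, A[1][1] + B[1][1] = -2 + 9 = 7, A[1][2] + B[2][1] = 10 + 0 = 10) = 1 (attained at k = 0)
  C[1][2] = min over k of (A[1][0] + B[0][2] = -1 + 7 = 6, A[1][1] + B[1][2] = -2 + 9 = 7, A[1][2] + B[2][2] = 10 + 1 = 11) = 6 (attained at k = 0)
  C[2][0] = min over k of (A[2][0] + B[0][0] = -1 + 6 = 5, A[2][1] + B[1][0] = 3 + -3 = 0, A[2][2] + B[2][0] = -3 + 6 = 3) = 0 (attained at k = 1)
  C[2][1] = min over k of (A[2][0] + B[0][1] = -1 + 2 = 1, A[2][1] + B[1][1] = 3 + 9 = 12, A[2][2] + B[2][1] = -3 + 0 = -3) = -3 (attained at k = 2)
  C[2][2] = min over k of (A[2][0] + B[0][2] = -1 + 7 = 6, A[2][1] + B[1][2] = 3 + 9 = 12, A[2][2] + B[2][2] = -3 + 1 = -2) = -2 (attained at k = 2)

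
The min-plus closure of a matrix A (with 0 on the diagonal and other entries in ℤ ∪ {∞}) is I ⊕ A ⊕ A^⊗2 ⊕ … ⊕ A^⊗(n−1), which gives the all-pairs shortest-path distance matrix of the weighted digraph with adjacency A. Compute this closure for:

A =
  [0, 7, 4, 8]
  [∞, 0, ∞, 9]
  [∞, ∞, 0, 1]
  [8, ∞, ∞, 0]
Closure =
  [0, 7, 4, 5]
  [17, 0, 21, 9]
  [9, 16, 0, 1]
  [8, 15, 12, 0]

This is the Floyd-Warshall all-pairs shortest-path computation. For each intermediate vertex k = 0, 1, …, 3, update dist[i][j] ← min(dist[i][j], dist[i][k] + dist[k][j]). The final matrix gives, for each (i, j), the minimum total weight of any directed path from i to j (possibly empty when i = j).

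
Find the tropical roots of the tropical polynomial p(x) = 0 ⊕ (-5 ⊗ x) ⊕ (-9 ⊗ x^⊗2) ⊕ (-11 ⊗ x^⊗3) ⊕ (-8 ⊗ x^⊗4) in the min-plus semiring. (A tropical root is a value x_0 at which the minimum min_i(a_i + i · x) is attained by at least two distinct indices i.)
Roots: {-3, 2, 4, 5}

Each tropical root is a break point of the lower envelope of the lines y = a_i + i · x (there are 5 lines, with slopes 0, 1, ..., 4). Only the lines that attain the minimum somewhere contribute to roots; other lines are dominated. Here the surviving (envelope) indices are i = 4, i = 3, i = 2, i = 1, i = 0.
Intersections between consecutive envelope lines give the roots: for adjacent envelope indices i < j the intersection is x = (a_i − a_j) / (j − i). Reading off the sorted break points: {-3, 2, 4, 5}.
Verification: at each break x_0, at least two indices attain the minimum of min_i(a_i + i · x_0).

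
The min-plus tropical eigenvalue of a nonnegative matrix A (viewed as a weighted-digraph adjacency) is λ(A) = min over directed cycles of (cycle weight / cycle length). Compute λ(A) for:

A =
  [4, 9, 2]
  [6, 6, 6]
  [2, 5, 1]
λ(A) = 1

Enumerate directed cycles and compute their means (weight / length). Sample:
  cycle 0 → 0: weight = 4, length = 1, mean = 4/1 ≈ 4.000
  cycle 1 → 1: weight = 6, length = 1, mean = 6/1 ≈ 6.000
  cycle 2 → 2: weight = 1, length = 1, mean = 1/1 ≈ 1.000
  cycle 0 → 1 → 0: weight = 15, length = 2, mean = 15/2 ≈ 7.500
  cycle 0 → 2 → 0: weight = 4, length = 2, mean = 4/2 ≈ 2.000
  cycle 1 → 0 → 1: weight = 15, length = 2, mean = 15/2 ≈ 7.500
Minimum mean = 1.000, attained e.g. along the cycle 2 → 2 with weight 1 and length 1. So λ(A) = 1/1 = 1.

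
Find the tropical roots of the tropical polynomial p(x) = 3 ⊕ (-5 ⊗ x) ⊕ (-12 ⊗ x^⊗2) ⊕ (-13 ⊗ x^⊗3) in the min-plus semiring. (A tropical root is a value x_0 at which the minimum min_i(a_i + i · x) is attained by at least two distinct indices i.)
Roots: {1, 7, 8}

Each tropical root is a break point of the lower envelope of the lines y = a_i + i · x (there are 4 lines, with slopes 0, 1, ..., 3). Only the lines that attain the minimum somewhere contribute to roots; other lines are dominated. Here the surviving (envelope) indices are i = 3, i = 2, i = 1, i = 0.
Intersections between consecutive envelope lines give the roots: for adjacent envelope indices i < j the intersection is x = (a_i − a_j) / (j − i). Reading off the sorted break points: {1, 7, 8}.
Verification: at each break x_0, at least two indices attain the minimum of min_i(a_i + i · x_0).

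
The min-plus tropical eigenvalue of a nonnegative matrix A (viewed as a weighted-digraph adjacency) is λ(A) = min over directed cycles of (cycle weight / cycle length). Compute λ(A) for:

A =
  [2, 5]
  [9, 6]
λ(A) = 2

Enumerate directed cycles and compute their means (weight / length). Sample:
  cycle 0 → 0: weight = 2, length = 1, mean = 2/1 ≈ 2.000
  cycle 1 → 1: weight = 6, length = 1, mean = 6/1 ≈ 6.000
  cycle 0 → 1 → 0: weight = 14, length = 2, mean = 14/2 ≈ 7.000
  cycle 1 → 0 → 1: weight = 14, length = 2, mean = 14/2 ≈ 7.000
Minimum mean = 2.000, attained e.g. along the cycle 0 → 0 with weight 2 and length 1. So λ(A) = 2/1 = 2.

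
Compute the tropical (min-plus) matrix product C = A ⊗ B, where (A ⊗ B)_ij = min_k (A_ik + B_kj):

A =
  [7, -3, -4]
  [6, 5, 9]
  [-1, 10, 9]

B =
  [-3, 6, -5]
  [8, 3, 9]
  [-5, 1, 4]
A ⊗ B =
  [-9, -3, 0]
  [3, 8, 1]
  [-4, 5, -6]

Apply the min-plus product entry-by-entry:
  C[0][0] = min over k of (A[0][0] + B[0][0] = 7 + -3 = 4, A[0][1] + B[1][0] = -3 + 8 = 5, A[0][2] + B[2][0] = -4 + -5 = -9) = -9 (attained at k = 2)
  C[0][1] = min over k of (A[0][0] + B[0][1] = 7 + 6 = 13, A[0][1] + B[1][1] = -3 + 3 = 0, A[0][2] + B[2][1] = -4 + 1 = -3) = -3 (attained at k = 2)
  C[0][2] = min over k of (A[0][0] + B[0][2] = 7 + -5 = 2, A[0][1] + B[1][2] = -3 + 9 = 6, A[0][2] + B[2][2] = -4 + 4 = 0) = 0 (attained at k = 2)
  C[1][0] = min over k of (A[1][0] + B[0][0] = 6 + -3 = 3, A[1][1] + B[1][0] = 5 + 8 = 13, A[1][2] + B[2][0] = 9 + -5 = 4) = 3 (attained at k = 0)
  C[1][1] = min over k of (A[1][0] + B[0][1] = 6 + 6 = 12, A[1][1] + B[1][1] = 5 + 3 = 8, A[1][2] + B[2][1] = 9 + 1 = 10) = 8 (attained at k = 1)
  C[1][2] = min over k of (A[1][0] + B[0][2] = 6 + -5 = 1, A[1][1] + B[1][2] = 5 + 9 = 14, A[1][2] + B[2][2] = 9 + 4 = 13) = 1 (attained at k = 0)
  C[2][0] = min over k of (A[2][0] + B[0][0] = -1 + -3 = -4, A[2][1] + B[1][0] = 10 + 8 = 18, A[2][2] + B[2][0] = 9 + -5 = 4) = -4 (attained at k = 0)
  C[2][1] = min over k of (A[2][0] + B[0][1] = -1 + 6 = 5, A[2][1] + B[1][1] = 10 + 3 = 13, A[2][2] + B[2][1] = 9 + 1 = 10) = 5 (attained at k = 0)
  C[2][2] = min over k of (A[2][0] + B[0][2] = -1 + -5 = -6, A[2][1] + B[1][2] = 10 + 9 = 19, A[2][2] + B[2][2] = 9 + 4 = 13) = -6 (attained at k = 0)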